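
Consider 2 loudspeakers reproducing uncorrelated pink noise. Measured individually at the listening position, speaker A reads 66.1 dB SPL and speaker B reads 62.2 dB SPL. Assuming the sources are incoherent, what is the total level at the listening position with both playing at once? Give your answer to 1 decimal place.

Uncorrelated sources add in intensity (power), not in dB.
L_total = 10·log₁₀(10^(66.1/10) + 10^(62.2/10)) = 10·log₁₀(5733000) = 67.6 dB SPL.

67.6 dB SPL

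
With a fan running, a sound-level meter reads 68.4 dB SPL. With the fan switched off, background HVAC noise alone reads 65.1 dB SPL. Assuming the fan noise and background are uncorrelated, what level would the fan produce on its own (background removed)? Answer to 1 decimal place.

65.7 dB SPL

Subtract intensities: L_src = 10·log₁₀(10^(L_total/10) − 10^(L_bg/10)).
L_src = 10·log₁₀(10^(68.4/10) − 10^(65.1/10)) = 10·log₁₀(3682000) = 65.7 dB SPL.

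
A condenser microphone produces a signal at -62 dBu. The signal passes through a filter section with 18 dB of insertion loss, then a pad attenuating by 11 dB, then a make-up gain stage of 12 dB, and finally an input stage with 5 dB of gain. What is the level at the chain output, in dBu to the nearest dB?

In dB, series stages simply add:
-62 − 18 − 11 + 12 + 5 = -74 dBu.

-74 dBu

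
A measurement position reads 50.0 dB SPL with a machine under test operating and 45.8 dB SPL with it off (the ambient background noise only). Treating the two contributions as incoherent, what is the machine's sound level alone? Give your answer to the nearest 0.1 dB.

Remove the background by subtracting linear intensities:
L_src = 10·log₁₀(10^(50.0/10) − 10^(45.8/10)) = 10·log₁₀(61980) = 47.9 dB SPL.

47.9 dB SPL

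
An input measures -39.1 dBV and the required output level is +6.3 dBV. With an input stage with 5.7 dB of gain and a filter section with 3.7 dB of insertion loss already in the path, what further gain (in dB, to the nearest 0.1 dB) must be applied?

The required make-up gain is the shortfall in the dB sum.
G = +6.3 − (-39.1) − 5.7 + 3.7 = 43.4 dB.

43.4 dB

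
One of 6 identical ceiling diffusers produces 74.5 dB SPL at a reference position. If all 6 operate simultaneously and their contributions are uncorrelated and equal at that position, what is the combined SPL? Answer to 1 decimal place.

82.3 dB SPL

6 equal incoherent sources raise the level by 10·log₁₀(6) = 7.78 dB.
L_total = 74.5 + 7.78 = 82.3 dB SPL.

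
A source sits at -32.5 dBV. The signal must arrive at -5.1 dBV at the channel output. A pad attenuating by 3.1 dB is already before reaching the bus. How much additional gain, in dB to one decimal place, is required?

The required make-up gain is the shortfall in the dB sum.
G = -5.1 − (-32.5) + 3.1 = 30.5 dB.

30.5 dB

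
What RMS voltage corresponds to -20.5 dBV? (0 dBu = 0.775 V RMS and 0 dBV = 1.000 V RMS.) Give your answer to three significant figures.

V = 1.000 V × 10^(-20.5/20).
= 1.000 × 0.09441 = 0.0944 V.

0.0944 V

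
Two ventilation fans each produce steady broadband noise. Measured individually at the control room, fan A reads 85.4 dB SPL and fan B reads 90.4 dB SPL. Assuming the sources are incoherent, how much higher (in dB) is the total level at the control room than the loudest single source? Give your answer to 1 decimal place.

Incoherent sources sum as intensities:
L_total = 10·log₁₀(10^(85.4/10) + 10^(90.4/10)) = 91.59 dB SPL.
Excess over the loudest (90.4 dB): 91.59 − 90.4 = 1.2 dB.

1.2 dB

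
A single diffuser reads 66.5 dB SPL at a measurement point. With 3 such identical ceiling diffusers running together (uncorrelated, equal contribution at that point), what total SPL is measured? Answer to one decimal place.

3 equal incoherent sources raise the level by 10·log₁₀(3) = 4.77 dB.
L_total = 66.5 + 4.77 = 71.3 dB SPL.

71.3 dB SPL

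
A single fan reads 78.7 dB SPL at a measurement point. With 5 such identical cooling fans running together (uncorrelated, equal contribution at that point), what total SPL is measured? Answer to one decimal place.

5 equal incoherent sources raise the level by 10·log₁₀(5) = 6.99 dB.
L_total = 78.7 + 6.99 = 85.7 dB SPL.

85.7 dB SPL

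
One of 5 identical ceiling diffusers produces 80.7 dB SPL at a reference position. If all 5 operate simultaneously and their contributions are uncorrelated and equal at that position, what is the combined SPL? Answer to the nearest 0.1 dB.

87.7 dB SPL

5 equal incoherent sources raise the level by 10·log₁₀(5) = 6.99 dB.
L_total = 80.7 + 6.99 = 87.7 dB SPL.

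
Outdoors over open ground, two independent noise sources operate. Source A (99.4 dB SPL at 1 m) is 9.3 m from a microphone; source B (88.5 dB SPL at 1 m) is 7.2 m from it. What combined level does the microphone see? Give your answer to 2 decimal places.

80.58 dB SPL

At the listener: L_A = 99.4 − 20·log₁₀(9.3) = 80.030 dB; L_B = 88.5 − 20·log₁₀(7.2) = 71.353 dB.
Combined: 10·log₁₀(10^(80.030/10)+10^(71.353/10)) = 80.58 dB SPL.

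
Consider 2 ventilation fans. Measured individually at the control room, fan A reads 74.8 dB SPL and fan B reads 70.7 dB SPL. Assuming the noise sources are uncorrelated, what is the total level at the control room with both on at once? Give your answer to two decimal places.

76.23 dB SPL

Uncorrelated sources add in intensity (power), not in dB.
L_total = 10·log₁₀(10^(74.8/10) + 10^(70.7/10)) = 10·log₁₀(41950000) = 76.23 dB SPL.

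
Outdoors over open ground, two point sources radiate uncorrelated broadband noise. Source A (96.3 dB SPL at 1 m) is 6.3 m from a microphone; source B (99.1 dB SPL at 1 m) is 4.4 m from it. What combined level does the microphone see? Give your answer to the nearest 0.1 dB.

At the listener: L_A = 96.3 − 20·log₁₀(6.3) = 80.31 dB; L_B = 99.1 − 20·log₁₀(4.4) = 86.23 dB.
Combined: 10·log₁₀(10^(80.31/10)+10^(86.23/10)) = 87.2 dB SPL.

87.2 dB SPL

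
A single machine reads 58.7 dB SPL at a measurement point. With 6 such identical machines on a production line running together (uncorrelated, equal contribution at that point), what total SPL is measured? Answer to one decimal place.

6 equal incoherent sources raise the level by 10·log₁₀(6) = 7.78 dB.
L_total = 58.7 + 7.78 = 66.5 dB SPL.

66.5 dB SPL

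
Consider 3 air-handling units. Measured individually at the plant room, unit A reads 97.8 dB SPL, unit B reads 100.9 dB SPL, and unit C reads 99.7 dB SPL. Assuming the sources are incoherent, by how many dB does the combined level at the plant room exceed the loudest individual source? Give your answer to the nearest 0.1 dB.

Incoherent sources sum as intensities:
L_total = 10·log₁₀(10^(97.8/10) + 10^(100.9/10) + 10^(99.7/10)) = 104.42 dB SPL.
Excess over the loudest (100.9 dB): 104.42 − 100.9 = 3.5 dB.

3.5 dB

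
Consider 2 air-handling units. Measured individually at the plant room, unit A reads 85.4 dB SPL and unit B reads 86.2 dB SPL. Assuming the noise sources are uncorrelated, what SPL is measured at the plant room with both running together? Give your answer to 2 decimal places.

Add the sources as powers (linear), then convert back to dB:
L_total = 10·log₁₀(10^(85.4/10) + 10^(86.2/10)) = 10·log₁₀(763600000) = 88.83 dB SPL.

88.83 dB SPL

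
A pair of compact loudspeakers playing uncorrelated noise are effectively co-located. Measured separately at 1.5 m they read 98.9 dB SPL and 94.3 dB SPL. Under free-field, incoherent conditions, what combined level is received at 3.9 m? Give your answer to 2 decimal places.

91.89 dB SPL

Combined at 1.5 m: 10·log₁₀(10^(98.9/10)+10^(94.3/10)) = 100.193 dB SPL.
Then apply −20·log₁₀(3.9/1.5) = -8.299 dB → 91.89 dB SPL.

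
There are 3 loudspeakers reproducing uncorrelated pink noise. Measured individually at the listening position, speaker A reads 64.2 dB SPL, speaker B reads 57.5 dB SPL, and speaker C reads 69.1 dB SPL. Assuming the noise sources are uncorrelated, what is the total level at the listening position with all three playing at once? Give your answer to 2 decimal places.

70.54 dB SPL

Incoherent sources sum as intensities:
L_total = 10·log₁₀(10^(64.2/10) + 10^(57.5/10) + 10^(69.1/10)) = 10·log₁₀(11320000) = 70.54 dB SPL.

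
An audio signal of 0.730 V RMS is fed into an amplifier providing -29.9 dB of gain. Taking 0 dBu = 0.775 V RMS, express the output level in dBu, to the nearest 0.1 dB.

Input level: 20·log₁₀(0.730/0.775) = -0.52 dBu.
Output: -0.52 − 29.9 = -30.4 dBu.

-30.4 dBu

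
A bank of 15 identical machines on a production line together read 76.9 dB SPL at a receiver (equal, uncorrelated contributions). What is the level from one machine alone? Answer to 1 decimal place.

15 equal incoherent sources add 10·log₁₀(15) = 11.76 dB over one source.
L_one = 76.9 − 11.76 = 65.1 dB SPL.

65.1 dB SPL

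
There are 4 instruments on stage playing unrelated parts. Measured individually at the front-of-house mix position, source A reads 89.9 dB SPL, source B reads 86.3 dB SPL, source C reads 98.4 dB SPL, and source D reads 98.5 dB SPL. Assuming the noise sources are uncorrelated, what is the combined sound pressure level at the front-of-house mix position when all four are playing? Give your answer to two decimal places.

Uncorrelated sources add in intensity (power), not in dB.
L_total = 10·log₁₀(10^(89.9/10) + 10^(86.3/10) + 10^(98.4/10) + 10^(98.5/10)) = 10·log₁₀(15402000000) = 101.88 dB SPL.

101.88 dB SPL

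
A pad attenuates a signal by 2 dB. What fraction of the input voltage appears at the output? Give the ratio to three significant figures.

0.794

Voltage ratio = 10^(dB/20).
10^(-2/20) = 10^(-0.1000) = 0.794.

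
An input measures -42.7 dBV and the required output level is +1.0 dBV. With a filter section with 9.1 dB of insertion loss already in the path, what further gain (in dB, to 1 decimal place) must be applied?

52.8 dB

The required make-up gain is the shortfall in the dB sum.
G = +1.0 − (-42.7) + 9.1 = 52.8 dB.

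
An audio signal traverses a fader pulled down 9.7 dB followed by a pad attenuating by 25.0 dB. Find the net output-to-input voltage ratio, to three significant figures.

0.0184

Net gain = (−9.7) + (−25.0) = -34.7 dB.
Voltage ratio = 10^(-34.7/20) = 0.0184.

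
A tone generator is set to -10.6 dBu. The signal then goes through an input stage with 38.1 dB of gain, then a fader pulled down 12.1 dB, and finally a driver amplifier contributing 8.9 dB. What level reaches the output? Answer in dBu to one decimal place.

+24.3 dBu

In dB, series stages simply add:
-10.6 + 38.1 − 12.1 + 8.9 = +24.3 dBu.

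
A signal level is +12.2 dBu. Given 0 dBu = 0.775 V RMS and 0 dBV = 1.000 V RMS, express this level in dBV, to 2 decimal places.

The offset between the scales is 20·log₁₀(0.775/1.000) = −2.214 dB.
So dBV = +12.2 − 2.214 = +9.99 dBV.

+9.99 dBV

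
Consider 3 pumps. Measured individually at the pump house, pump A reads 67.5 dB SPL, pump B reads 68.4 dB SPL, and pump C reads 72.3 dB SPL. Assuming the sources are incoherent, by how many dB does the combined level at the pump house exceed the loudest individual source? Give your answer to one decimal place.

Uncorrelated sources add in intensity (power), not in dB.
L_total = 10·log₁₀(10^(67.5/10) + 10^(68.4/10) + 10^(72.3/10)) = 74.70 dB SPL.
Excess over the loudest (72.3 dB): 74.70 − 72.3 = 2.4 dB.

2.4 dB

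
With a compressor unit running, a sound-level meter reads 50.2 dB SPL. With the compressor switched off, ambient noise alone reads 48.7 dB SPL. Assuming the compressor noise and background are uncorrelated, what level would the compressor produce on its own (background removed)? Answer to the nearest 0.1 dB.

Background correction is a power subtraction:
L_src = 10·log₁₀(10^(50.2/10) − 10^(48.7/10)) = 10·log₁₀(30580) = 44.9 dB SPL.

44.9 dB SPL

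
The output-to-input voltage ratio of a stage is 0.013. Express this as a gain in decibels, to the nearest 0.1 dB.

For a voltage ratio, dB = 20·log₁₀(V₂/V₁).
20·log₁₀(0.013) = -37.7 dB.

-37.7 dB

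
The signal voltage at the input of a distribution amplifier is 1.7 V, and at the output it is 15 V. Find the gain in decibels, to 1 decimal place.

18.9 dB

Voltage ratio → dB uses the 20·log₁₀ form:
20·log₁₀(15/1.7) = 20·log₁₀(8.824) = 18.9 dB.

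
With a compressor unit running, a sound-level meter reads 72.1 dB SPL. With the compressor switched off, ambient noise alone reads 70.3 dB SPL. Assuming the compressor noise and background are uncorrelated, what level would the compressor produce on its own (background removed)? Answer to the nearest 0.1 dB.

67.4 dB SPL

Subtract intensities: L_src = 10·log₁₀(10^(L_total/10) − 10^(L_bg/10)).
L_src = 10·log₁₀(10^(72.1/10) − 10^(70.3/10)) = 10·log₁₀(5503000) = 67.4 dB SPL.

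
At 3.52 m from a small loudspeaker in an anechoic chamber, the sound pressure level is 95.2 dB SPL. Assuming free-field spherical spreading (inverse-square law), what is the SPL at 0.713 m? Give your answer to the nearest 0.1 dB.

109.1 dB SPL

For a point source in a free field, ΔL = −20·log₁₀(d₂/d₁).
ΔL = −20·log₁₀(0.713/3.52) = 13.87 dB, so L₂ = 95.2 + (13.87) = 109.1 dB SPL.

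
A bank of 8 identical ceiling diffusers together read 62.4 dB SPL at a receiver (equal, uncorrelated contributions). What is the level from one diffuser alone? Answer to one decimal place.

53.4 dB SPL

8 equal incoherent sources add 10·log₁₀(8) = 9.03 dB over one source.
L_one = 62.4 − 9.03 = 53.4 dB SPL.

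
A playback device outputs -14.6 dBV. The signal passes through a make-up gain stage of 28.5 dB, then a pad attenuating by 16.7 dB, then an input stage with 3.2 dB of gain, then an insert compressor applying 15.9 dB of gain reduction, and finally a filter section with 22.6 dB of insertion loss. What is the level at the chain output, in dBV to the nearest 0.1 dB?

-38.1 dBV

Cascaded gains and losses add directly in dB.
-14.6 + 28.5 − 16.7 + 3.2 − 15.9 − 22.6 = -38.1 dBV.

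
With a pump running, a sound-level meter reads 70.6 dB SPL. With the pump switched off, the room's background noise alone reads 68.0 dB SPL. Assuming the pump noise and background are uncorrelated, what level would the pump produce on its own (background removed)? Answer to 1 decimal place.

67.1 dB SPL

Background correction is a power subtraction:
L_src = 10·log₁₀(10^(70.6/10) − 10^(68.0/10)) = 10·log₁₀(5172000) = 67.1 dB SPL.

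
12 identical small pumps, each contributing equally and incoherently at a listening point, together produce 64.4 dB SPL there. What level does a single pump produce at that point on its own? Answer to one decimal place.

53.6 dB SPL

12 equal incoherent sources add 10·log₁₀(12) = 10.79 dB over one source.
L_one = 64.4 − 10.79 = 53.6 dB SPL.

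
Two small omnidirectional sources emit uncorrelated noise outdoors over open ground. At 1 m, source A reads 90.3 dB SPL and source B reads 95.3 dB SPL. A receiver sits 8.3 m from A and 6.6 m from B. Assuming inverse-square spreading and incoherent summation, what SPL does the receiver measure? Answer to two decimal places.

79.70 dB SPL

At the listener: L_A = 90.3 − 20·log₁₀(8.3) = 71.918 dB; L_B = 95.3 − 20·log₁₀(6.6) = 78.909 dB.
Combined: 10·log₁₀(10^(71.918/10)+10^(78.909/10)) = 79.70 dB SPL.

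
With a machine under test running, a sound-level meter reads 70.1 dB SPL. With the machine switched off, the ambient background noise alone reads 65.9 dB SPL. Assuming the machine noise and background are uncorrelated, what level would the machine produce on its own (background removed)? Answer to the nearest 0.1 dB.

68.0 dB SPL

Background correction is a power subtraction:
L_src = 10·log₁₀(10^(70.1/10) − 10^(65.9/10)) = 10·log₁₀(6342000) = 68.0 dB SPL.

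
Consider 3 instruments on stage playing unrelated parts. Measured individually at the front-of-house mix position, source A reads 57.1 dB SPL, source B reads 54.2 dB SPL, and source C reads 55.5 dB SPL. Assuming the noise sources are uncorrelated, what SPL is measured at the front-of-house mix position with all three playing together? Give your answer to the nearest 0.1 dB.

Add the sources as powers (linear), then convert back to dB:
L_total = 10·log₁₀(10^(57.1/10) + 10^(54.2/10) + 10^(55.5/10)) = 10·log₁₀(1131000) = 60.5 dB SPL.

60.5 dB SPL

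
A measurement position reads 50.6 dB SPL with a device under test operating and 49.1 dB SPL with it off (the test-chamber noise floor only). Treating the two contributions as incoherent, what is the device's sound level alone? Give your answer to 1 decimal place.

Subtract intensities: L_src = 10·log₁₀(10^(L_total/10) − 10^(L_bg/10)).
L_src = 10·log₁₀(10^(50.6/10) − 10^(49.1/10)) = 10·log₁₀(33530) = 45.3 dB SPL.

45.3 dB SPL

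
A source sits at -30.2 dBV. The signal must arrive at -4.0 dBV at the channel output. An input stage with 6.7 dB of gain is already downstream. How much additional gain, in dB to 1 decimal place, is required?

19.5 dB

The required make-up gain is the shortfall in the dB sum.
G = -4.0 − (-30.2) − 6.7 = 19.5 dB.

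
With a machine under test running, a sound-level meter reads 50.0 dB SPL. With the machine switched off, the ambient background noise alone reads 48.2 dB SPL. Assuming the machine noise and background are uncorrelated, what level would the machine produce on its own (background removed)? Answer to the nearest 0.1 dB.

Subtract intensities: L_src = 10·log₁₀(10^(L_total/10) − 10^(L_bg/10)).
L_src = 10·log₁₀(10^(50.0/10) − 10^(48.2/10)) = 10·log₁₀(33930) = 45.3 dB SPL.

45.3 dB SPL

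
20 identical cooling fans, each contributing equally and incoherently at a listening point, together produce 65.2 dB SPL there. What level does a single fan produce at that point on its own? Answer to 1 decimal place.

52.2 dB SPL

20 equal incoherent sources add 10·log₁₀(20) = 13.01 dB over one source.
L_one = 65.2 − 13.01 = 52.2 dB SPL.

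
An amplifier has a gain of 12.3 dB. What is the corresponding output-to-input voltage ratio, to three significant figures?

4.12

Voltage ratio = 10^(dB/20).
10^(12.3/20) = 10^(0.6150) = 4.12.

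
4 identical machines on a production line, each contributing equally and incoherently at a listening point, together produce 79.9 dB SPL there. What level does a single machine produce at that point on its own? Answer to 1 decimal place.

73.9 dB SPL

4 equal incoherent sources add 10·log₁₀(4) = 6.02 dB over one source.
L_one = 79.9 − 6.02 = 73.9 dB SPL.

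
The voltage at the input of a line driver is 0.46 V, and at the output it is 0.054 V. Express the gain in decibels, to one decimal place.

Voltage ratio → dB uses the 20·log₁₀ form:
20·log₁₀(0.054/0.46) = 20·log₁₀(0.1174) = -18.6 dB.

-18.6 dB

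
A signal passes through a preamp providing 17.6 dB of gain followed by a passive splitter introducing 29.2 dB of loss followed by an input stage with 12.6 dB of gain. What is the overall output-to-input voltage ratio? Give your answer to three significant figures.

1.12

Net gain = 17.6 + (−29.2) + 12.6 = 1.0 dB.
Voltage ratio = 10^(1.0/20) = 1.12.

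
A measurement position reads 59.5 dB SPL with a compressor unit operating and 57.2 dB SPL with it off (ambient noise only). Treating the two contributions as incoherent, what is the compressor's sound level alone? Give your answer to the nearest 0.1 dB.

Background correction is a power subtraction:
L_src = 10·log₁₀(10^(59.5/10) − 10^(57.2/10)) = 10·log₁₀(366400) = 55.6 dB SPL.

55.6 dB SPL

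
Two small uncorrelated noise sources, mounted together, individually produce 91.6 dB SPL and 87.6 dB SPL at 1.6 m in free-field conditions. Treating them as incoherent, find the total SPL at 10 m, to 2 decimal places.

Combined at 1.6 m: 10·log₁₀(10^(91.6/10)+10^(87.6/10)) = 93.055 dB SPL.
Then apply −20·log₁₀(10/1.6) = -15.918 dB → 77.14 dB SPL.

77.14 dB SPL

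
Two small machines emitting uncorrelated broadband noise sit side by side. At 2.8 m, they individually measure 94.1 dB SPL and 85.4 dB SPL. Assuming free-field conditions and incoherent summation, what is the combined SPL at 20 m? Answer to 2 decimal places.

77.57 dB SPL

Combined at 2.8 m: 10·log₁₀(10^(94.1/10)+10^(85.4/10)) = 94.650 dB SPL.
Then apply −20·log₁₀(20/2.8) = -17.077 dB → 77.57 dB SPL.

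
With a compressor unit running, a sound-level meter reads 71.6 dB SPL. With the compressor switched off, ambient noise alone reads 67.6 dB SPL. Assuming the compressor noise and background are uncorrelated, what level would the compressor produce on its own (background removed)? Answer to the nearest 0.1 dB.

Subtract intensities: L_src = 10·log₁₀(10^(L_total/10) − 10^(L_bg/10)).
L_src = 10·log₁₀(10^(71.6/10) − 10^(67.6/10)) = 10·log₁₀(8700000) = 69.4 dB SPL.

69.4 dB SPL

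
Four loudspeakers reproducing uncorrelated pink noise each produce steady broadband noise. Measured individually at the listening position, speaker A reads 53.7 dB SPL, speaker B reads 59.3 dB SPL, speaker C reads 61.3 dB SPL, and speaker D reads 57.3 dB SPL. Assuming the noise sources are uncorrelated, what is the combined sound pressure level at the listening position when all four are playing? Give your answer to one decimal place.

Incoherent sources sum as intensities:
L_total = 10·log₁₀(10^(53.7/10) + 10^(59.3/10) + 10^(61.3/10) + 10^(57.3/10)) = 10·log₁₀(2972000) = 64.7 dB SPL.

64.7 dB SPL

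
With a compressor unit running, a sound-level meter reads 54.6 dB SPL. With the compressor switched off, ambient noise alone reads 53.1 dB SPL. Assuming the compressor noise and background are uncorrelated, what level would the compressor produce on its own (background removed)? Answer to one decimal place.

Background correction is a power subtraction:
L_src = 10·log₁₀(10^(54.6/10) − 10^(53.1/10)) = 10·log₁₀(84230) = 49.3 dB SPL.

49.3 dB SPL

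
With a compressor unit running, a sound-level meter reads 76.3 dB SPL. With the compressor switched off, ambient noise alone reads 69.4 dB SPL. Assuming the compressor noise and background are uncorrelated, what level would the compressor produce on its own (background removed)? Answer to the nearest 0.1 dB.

75.3 dB SPL

Remove the background by subtracting linear intensities:
L_src = 10·log₁₀(10^(76.3/10) − 10^(69.4/10)) = 10·log₁₀(33950000) = 75.3 dB SPL.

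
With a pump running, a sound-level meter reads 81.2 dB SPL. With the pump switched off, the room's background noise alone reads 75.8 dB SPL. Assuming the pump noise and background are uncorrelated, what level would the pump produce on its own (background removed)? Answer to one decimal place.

79.7 dB SPL

Background correction is a power subtraction:
L_src = 10·log₁₀(10^(81.2/10) − 10^(75.8/10)) = 10·log₁₀(93810000) = 79.7 dB SPL.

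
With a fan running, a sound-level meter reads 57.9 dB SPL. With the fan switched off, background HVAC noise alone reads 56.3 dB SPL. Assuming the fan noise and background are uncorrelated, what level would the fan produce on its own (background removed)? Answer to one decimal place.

52.8 dB SPL

Remove the background by subtracting linear intensities:
L_src = 10·log₁₀(10^(57.9/10) − 10^(56.3/10)) = 10·log₁₀(190000) = 52.8 dB SPL.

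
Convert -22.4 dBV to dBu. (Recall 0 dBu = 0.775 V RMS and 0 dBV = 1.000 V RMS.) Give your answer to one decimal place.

The offset between the scales is 20·log₁₀(0.775/1.000) = −2.214 dB.
So dBu = -22.4 + 2.214 = -20.2 dBu.

-20.2 dBu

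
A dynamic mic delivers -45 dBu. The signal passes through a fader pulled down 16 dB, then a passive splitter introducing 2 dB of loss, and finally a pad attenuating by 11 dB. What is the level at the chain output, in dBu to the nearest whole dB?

Cascaded gains and losses add directly in dB.
-45 − 16 − 2 − 11 = -74 dBu.

-74 dBu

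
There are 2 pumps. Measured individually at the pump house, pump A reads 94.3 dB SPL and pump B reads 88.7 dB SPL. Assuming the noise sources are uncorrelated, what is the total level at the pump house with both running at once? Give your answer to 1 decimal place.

95.4 dB SPL

Uncorrelated sources add in intensity (power), not in dB.
L_total = 10·log₁₀(10^(94.3/10) + 10^(88.7/10)) = 10·log₁₀(3433000000) = 95.4 dB SPL.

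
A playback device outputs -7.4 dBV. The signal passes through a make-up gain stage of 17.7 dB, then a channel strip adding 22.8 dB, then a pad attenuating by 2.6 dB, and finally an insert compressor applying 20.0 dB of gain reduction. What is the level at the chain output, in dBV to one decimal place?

+10.5 dBV

Gain stages sum in dB:
-7.4 + 17.7 + 22.8 − 2.6 − 20.0 = +10.5 dBV.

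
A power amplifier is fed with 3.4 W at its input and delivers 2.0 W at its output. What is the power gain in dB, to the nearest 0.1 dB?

-2.3 dB

Power ratio → dB uses the 10·log₁₀ form:
10·log₁₀(2.0/3.4) = 10·log₁₀(0.5882) = -2.3 dB.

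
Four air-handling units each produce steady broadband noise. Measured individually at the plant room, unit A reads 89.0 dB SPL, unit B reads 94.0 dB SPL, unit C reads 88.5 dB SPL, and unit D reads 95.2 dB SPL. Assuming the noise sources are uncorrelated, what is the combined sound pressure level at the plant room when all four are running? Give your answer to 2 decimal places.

98.65 dB SPL

Add the sources as powers (linear), then convert back to dB:
L_total = 10·log₁₀(10^(89.0/10) + 10^(94.0/10) + 10^(88.5/10) + 10^(95.2/10)) = 10·log₁₀(7325000000) = 98.65 dB SPL.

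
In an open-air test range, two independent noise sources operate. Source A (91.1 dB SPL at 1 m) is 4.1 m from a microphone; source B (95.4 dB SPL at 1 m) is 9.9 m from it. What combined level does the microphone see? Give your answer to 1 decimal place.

At the listener: L_A = 91.1 − 20·log₁₀(4.1) = 78.84 dB; L_B = 95.4 − 20·log₁₀(9.9) = 75.49 dB.
Combined: 10·log₁₀(10^(78.84/10)+10^(75.49/10)) = 80.5 dB SPL.

80.5 dB SPL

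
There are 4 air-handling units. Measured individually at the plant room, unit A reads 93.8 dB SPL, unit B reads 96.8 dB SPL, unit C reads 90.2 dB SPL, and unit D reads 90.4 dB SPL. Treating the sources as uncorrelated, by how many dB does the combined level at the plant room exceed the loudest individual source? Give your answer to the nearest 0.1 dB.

2.9 dB

Uncorrelated sources add in intensity (power), not in dB.
L_total = 10·log₁₀(10^(93.8/10) + 10^(96.8/10) + 10^(90.2/10) + 10^(90.4/10)) = 99.70 dB SPL.
Excess over the loudest (96.8 dB): 99.70 − 96.8 = 2.9 dB.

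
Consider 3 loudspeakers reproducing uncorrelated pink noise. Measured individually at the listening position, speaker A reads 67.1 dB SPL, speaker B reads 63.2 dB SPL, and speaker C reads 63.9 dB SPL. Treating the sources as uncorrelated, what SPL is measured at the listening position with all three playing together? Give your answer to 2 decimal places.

69.86 dB SPL

Add the sources as powers (linear), then convert back to dB:
L_total = 10·log₁₀(10^(67.1/10) + 10^(63.2/10) + 10^(63.9/10)) = 10·log₁₀(9673000) = 69.86 dB SPL.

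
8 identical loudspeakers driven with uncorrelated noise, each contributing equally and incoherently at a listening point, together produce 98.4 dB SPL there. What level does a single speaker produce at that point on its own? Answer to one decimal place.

89.4 dB SPL

8 equal incoherent sources add 10·log₁₀(8) = 9.03 dB over one source.
L_one = 98.4 − 9.03 = 89.4 dB SPL.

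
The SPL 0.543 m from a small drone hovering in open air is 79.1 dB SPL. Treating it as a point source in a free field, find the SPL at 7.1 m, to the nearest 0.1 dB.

Free-field point source: level drops by 20·log₁₀ of the distance ratio.
ΔL = −20·log₁₀(7.1/0.543) = -22.33 dB, so L₂ = 79.1 + (-22.33) = 56.8 dB SPL.

56.8 dB SPL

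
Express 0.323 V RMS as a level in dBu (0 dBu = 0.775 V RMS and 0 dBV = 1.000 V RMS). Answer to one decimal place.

dBu = 20·log₁₀(V / 0.775 V).
20·log₁₀(0.323/0.775) = -7.6 dBu.

-7.6 dBu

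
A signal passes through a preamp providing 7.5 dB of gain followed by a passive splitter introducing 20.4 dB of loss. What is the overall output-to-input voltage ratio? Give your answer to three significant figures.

0.226

Net gain = 7.5 + (−20.4) = -12.9 dB.
Voltage ratio = 10^(-12.9/20) = 0.226.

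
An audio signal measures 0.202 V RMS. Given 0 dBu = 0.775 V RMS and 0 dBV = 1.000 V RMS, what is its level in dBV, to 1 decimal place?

dBV = 20·log₁₀(V / 1.000 V).
20·log₁₀(0.202/1.000) = -13.9 dBV.

-13.9 dBV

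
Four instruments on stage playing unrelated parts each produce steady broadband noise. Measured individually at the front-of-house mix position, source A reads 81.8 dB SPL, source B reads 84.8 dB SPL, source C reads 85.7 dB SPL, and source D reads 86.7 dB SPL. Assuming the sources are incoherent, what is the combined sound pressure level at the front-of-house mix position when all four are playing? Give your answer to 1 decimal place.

Uncorrelated sources add in intensity (power), not in dB.
L_total = 10·log₁₀(10^(81.8/10) + 10^(84.8/10) + 10^(85.7/10) + 10^(86.7/10)) = 10·log₁₀(1293000000) = 91.1 dB SPL.

91.1 dB SPL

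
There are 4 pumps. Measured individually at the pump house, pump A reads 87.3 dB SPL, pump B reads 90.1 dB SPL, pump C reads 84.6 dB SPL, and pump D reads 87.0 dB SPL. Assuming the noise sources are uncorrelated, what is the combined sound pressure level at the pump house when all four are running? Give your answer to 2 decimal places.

Uncorrelated sources add in intensity (power), not in dB.
L_total = 10·log₁₀(10^(87.3/10) + 10^(90.1/10) + 10^(84.6/10) + 10^(87.0/10)) = 10·log₁₀(2350000000) = 93.71 dB SPL.

93.71 dB SPL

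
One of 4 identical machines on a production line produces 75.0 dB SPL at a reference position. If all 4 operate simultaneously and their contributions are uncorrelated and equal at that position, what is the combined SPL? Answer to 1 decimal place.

81.0 dB SPL

4 equal incoherent sources raise the level by 10·log₁₀(4) = 6.02 dB.
L_total = 75.0 + 6.02 = 81.0 dB SPL.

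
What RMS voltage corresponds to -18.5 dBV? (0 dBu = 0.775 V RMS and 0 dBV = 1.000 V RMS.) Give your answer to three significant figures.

0.119 V

V = 1.000 V × 10^(-18.5/20).
= 1.000 × 0.1189 = 0.119 V.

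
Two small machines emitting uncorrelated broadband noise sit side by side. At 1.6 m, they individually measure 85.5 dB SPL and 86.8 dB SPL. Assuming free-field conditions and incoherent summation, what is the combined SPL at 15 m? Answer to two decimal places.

Combined at 1.6 m: 10·log₁₀(10^(85.5/10)+10^(86.8/10)) = 89.209 dB SPL.
Then apply −20·log₁₀(15/1.6) = -19.439 dB → 69.77 dB SPL.

69.77 dB SPL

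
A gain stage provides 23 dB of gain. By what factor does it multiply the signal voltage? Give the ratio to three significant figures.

14.1

Voltage ratio = 10^(dB/20).
10^(23/20) = 10^(1.150) = 14.1.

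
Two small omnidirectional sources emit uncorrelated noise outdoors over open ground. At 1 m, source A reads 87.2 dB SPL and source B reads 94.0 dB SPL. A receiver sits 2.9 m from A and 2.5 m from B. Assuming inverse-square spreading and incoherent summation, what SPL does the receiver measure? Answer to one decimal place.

86.7 dB SPL

At the listener: L_A = 87.2 − 20·log₁₀(2.9) = 77.95 dB; L_B = 94.0 − 20·log₁₀(2.5) = 86.04 dB.
Combined: 10·log₁₀(10^(77.95/10)+10^(86.04/10)) = 86.7 dB SPL.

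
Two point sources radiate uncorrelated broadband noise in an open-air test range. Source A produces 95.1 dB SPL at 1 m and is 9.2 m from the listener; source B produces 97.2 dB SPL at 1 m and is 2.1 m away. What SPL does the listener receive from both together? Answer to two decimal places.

90.89 dB SPL

At the listener: L_A = 95.1 − 20·log₁₀(9.2) = 75.824 dB; L_B = 97.2 − 20·log₁₀(2.1) = 90.756 dB.
Combined: 10·log₁₀(10^(75.824/10)+10^(90.756/10)) = 90.89 dB SPL.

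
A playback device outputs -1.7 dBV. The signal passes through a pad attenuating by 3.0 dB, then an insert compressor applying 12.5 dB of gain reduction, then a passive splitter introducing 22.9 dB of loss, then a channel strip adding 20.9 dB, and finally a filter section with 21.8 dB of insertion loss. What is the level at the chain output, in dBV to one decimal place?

-41.0 dBV

Cascaded gains and losses add directly in dB.
-1.7 − 3.0 − 12.5 − 22.9 + 20.9 − 21.8 = -41.0 dBV.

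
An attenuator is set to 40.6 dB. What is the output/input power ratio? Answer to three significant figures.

0.0000871

Power ratio = 10^(dB/10).
10^(-40.6/10) = 10^(-4.060) = 0.0000871.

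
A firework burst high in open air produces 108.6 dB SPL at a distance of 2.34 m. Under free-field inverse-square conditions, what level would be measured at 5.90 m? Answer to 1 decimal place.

Free-field point source: level drops by 20·log₁₀ of the distance ratio.
ΔL = −20·log₁₀(5.90/2.34) = -8.03 dB, so L₂ = 108.6 + (-8.03) = 100.6 dB SPL.

100.6 dB SPL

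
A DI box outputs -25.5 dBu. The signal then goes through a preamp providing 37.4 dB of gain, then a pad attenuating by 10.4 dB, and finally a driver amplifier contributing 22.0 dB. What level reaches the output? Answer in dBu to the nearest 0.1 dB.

Gain stages sum in dB:
-25.5 + 37.4 − 10.4 + 22.0 = +23.5 dBu.

+23.5 dBu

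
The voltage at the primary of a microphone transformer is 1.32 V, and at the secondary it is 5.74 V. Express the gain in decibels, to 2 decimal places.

12.77 dB

Voltage ratio → dB uses the 20·log₁₀ form:
20·log₁₀(5.74/1.32) = 20·log₁₀(4.348) = 12.77 dB.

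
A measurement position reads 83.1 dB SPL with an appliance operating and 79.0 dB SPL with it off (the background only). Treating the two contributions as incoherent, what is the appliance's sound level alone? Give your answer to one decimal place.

81.0 dB SPL

Subtract intensities: L_src = 10·log₁₀(10^(L_total/10) − 10^(L_bg/10)).
L_src = 10·log₁₀(10^(83.1/10) − 10^(79.0/10)) = 10·log₁₀(124700000) = 81.0 dB SPL.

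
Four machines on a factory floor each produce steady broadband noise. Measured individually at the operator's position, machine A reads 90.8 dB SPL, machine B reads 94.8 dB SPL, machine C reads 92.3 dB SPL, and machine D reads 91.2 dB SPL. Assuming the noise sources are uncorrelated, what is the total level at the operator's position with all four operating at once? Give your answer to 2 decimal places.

98.60 dB SPL

Uncorrelated sources add in intensity (power), not in dB.
L_total = 10·log₁₀(10^(90.8/10) + 10^(94.8/10) + 10^(92.3/10) + 10^(91.2/10)) = 10·log₁₀(7239000000) = 98.60 dB SPL.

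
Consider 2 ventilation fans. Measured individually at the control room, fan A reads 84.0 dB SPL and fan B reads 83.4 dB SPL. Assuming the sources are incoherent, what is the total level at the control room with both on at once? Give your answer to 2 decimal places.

86.72 dB SPL

Add the sources as powers (linear), then convert back to dB:
L_total = 10·log₁₀(10^(84.0/10) + 10^(83.4/10)) = 10·log₁₀(470000000) = 86.72 dB SPL.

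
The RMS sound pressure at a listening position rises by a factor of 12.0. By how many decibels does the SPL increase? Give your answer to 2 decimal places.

21.58 dB

SPL change from a pressure ratio uses the 20·log₁₀ form:
20·log₁₀(12.0) = 21.58 dB.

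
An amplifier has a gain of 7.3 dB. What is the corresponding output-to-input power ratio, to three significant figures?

Power ratio = 10^(dB/10).
10^(7.3/10) = 10^(0.7300) = 5.37.

5.37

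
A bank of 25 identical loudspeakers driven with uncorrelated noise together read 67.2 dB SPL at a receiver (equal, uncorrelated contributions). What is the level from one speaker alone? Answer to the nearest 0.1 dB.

25 equal incoherent sources add 10·log₁₀(25) = 13.98 dB over one source.
L_one = 67.2 − 13.98 = 53.2 dB SPL.

53.2 dB SPL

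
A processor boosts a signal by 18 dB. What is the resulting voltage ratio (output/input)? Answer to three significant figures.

Voltage ratio = 10^(dB/20).
10^(18/20) = 10^(0.9000) = 7.94.

7.94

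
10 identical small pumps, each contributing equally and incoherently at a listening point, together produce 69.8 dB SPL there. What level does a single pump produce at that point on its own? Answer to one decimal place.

59.8 dB SPL

10 equal incoherent sources add 10·log₁₀(10) = 10.00 dB over one source.
L_one = 69.8 − 10.00 = 59.8 dB SPL.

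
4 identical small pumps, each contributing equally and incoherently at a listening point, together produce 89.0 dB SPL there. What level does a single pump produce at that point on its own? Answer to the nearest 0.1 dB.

4 equal incoherent sources add 10·log₁₀(4) = 6.02 dB over one source.
L_one = 89.0 − 6.02 = 83.0 dB SPL.

83.0 dB SPL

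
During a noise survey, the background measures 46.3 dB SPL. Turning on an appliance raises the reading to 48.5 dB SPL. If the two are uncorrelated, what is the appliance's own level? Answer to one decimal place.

Background correction is a power subtraction:
L_src = 10·log₁₀(10^(48.5/10) − 10^(46.3/10)) = 10·log₁₀(28140) = 44.5 dB SPL.

44.5 dB SPL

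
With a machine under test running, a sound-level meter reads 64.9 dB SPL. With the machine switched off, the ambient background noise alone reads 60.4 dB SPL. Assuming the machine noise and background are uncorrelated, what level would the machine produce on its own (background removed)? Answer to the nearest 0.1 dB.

63.0 dB SPL

Remove the background by subtracting linear intensities:
L_src = 10·log₁₀(10^(64.9/10) − 10^(60.4/10)) = 10·log₁₀(1994000) = 63.0 dB SPL.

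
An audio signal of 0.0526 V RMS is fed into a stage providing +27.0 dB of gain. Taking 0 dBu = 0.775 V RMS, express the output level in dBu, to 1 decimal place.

Input level: 20·log₁₀(0.0526/0.775) = -23.37 dBu.
Output: -23.37 + 27.0 = +3.6 dBu.

+3.6 dBu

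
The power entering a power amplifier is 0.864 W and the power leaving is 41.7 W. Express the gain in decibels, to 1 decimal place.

16.8 dB

Power ratio → dB uses the 10·log₁₀ form:
10·log₁₀(41.7/0.864) = 10·log₁₀(48.26) = 16.8 dB.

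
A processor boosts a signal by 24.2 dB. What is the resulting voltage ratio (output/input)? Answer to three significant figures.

16.2

Voltage ratio = 10^(dB/20).
10^(24.2/20) = 10^(1.210) = 16.2.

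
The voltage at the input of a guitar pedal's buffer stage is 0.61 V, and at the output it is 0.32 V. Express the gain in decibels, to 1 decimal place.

-5.6 dB

Voltage is an amplitude quantity, so gain = 20·log₁₀(V_out/V_in).
20·log₁₀(0.32/0.61) = 20·log₁₀(0.5246) = -5.6 dB.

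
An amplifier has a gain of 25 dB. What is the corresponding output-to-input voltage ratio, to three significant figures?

17.8

Voltage ratio = 10^(dB/20).
10^(25/20) = 10^(1.250) = 17.8.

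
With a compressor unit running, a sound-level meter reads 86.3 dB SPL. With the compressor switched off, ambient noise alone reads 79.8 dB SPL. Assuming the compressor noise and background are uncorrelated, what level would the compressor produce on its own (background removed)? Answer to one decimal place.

85.2 dB SPL

Subtract intensities: L_src = 10·log₁₀(10^(L_total/10) − 10^(L_bg/10)).
L_src = 10·log₁₀(10^(86.3/10) − 10^(79.8/10)) = 10·log₁₀(331100000) = 85.2 dB SPL.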